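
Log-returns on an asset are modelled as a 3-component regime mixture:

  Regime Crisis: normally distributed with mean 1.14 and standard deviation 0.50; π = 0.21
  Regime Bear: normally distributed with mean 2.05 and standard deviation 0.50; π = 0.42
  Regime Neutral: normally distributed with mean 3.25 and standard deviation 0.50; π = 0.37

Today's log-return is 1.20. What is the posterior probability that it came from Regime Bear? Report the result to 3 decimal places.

0.322

The responsibility of component k is π_k f_k(x) divided by Σ_j π_j f_j(x).
Component likelihoods at x = 1.20:
  f_Crisis = 0.79216
  f_Bear = 0.188098
  f_Neutral = 0.000178523
Prior × likelihood for each component:
  π_Crisis·f_Crisis = 0.21 × 0.79216 = 0.166354
  π_Bear·f_Bear = 0.42 × 0.188098 = 0.0790012
  π_Neutral·f_Neutral = 0.37 × 0.000178523 = 6.60536e-05
Denominator: 0.166354 + 0.0790012 + 6.60536e-05 = 0.245421
P(Regime Bear | x) ≈ 0.322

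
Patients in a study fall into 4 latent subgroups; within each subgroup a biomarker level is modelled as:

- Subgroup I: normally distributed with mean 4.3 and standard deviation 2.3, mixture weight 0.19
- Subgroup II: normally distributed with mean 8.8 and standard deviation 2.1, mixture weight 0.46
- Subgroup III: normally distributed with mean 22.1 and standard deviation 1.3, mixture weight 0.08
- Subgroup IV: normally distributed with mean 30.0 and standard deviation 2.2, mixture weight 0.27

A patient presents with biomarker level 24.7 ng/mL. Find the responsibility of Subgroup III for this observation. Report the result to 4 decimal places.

Apply Bayes' rule: the posterior for each component is proportional to its prior times its likelihood at x.
Evaluate each component's likelihood at the observed value:
  f_I = (1/(2.3·√(2π)))·exp(−(24.7−4.3)²/(2·2.3²)) = 0.173453·exp(-39.33459) = 1.43346e-18
  f_II = (1/(2.1·√(2π)))·exp(−(24.7−8.8)²/(2·2.1²)) = 0.189973·exp(-28.66327) = 6.76695e-14
  f_III = (1/(1.3·√(2π)))·exp(−(24.7−22.1)²/(2·1.3²)) = 0.306879·exp(-2.00000) = 0.0415315
  f_IV = (1/(2.2·√(2π)))·exp(−(24.7−30.0)²/(2·2.2²)) = 0.181337·exp(-2.90186) = 0.00995923
Prior × likelihood for each component:
  π_I·f_I = 0.19 × 1.43346e-18 = 2.72357e-19
  π_II·f_II = 0.46 × 6.76695e-14 = 3.1128e-14
  π_III·f_III = 0.08 × 0.0415315 = 0.00332252
  π_IV·f_IV = 0.27 × 0.00995923 = 0.00268899
Evidence: 2.72357e-19 + 3.1128e-14 + 0.00332252 + 0.00268899 = 0.00601151
P(Subgroup III | 24.7 ng/mL) = 0.00332252 / 0.00601151 ≈ 0.5527

0.5527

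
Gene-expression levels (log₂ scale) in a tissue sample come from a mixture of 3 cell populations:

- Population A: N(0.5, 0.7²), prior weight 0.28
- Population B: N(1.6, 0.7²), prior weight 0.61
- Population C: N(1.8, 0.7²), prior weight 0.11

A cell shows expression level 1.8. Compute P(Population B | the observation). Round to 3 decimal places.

Apply Bayes' rule: the posterior for each component is proportional to its prior times its likelihood at x.
Normal densities:
  f_A = 0.101596
  f_B = 0.547124
  f_C = 0.569918
Multiply by the mixture weights:
  w_A·f_A = 0.28 × 0.101596 = 0.0284468
  w_B·f_B = 0.61 × 0.547124 = 0.333746
  w_C·f_C = 0.11 × 0.569918 = 0.0626909
Denominator: 0.0284468 + 0.333746 + 0.0626909 = 0.424883
P(Population B | x) = 0.333746 / 0.424883 ≈ 0.785

0.785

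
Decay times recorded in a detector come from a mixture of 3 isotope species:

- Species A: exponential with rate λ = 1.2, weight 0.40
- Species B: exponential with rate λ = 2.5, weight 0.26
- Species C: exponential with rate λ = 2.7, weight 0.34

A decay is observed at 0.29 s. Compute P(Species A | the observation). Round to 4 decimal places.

0.3158

P(component k | x) = P(Z=k)·f_k(x) / marginal(x), where marginal(x) = Σ_j P(Z=j)·f_j(x).
Exponential densities:
  L_A = 0.847319
  L_B = 1.21081
  L_C = 1.23399
Unnormalised posteriors:
  P(Z=A)·L_A = 0.40 × 0.847319 = 0.338927
  P(Z=B)·L_B = 0.26 × 1.21081 = 0.314811
  P(Z=C)·L_C = 0.34 × 1.23399 = 0.419556
Sum: 0.338927 + 0.314811 + 0.419556 = 1.07329
Responsibility of Species A: 0.338927 / 1.07329 ≈ 0.3158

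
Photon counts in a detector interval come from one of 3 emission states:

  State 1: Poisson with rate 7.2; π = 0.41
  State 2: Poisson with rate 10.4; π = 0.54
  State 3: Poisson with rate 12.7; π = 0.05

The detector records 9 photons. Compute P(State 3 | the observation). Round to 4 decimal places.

0.0323

Apply Bayes' rule: the posterior for each component is proportional to its prior times its likelihood at x.
Component likelihoods at x = 9 photons:
  L_1 = e^(−7.2)·7.2^9/9! = 0.106982
  L_2 = e^(−10.4)·10.4^9/9! = 0.119364
  L_3 = e^(−12.7)·12.7^9/9! = 0.0722654
Multiply by the mixture weights:
  w_1·L_1 = 0.41 × 0.106982 = 0.0438625
  w_2·L_2 = 0.54 × 0.119364 = 0.0644567
  w_3·L_3 = 0.05 × 0.0722654 = 0.00361327
Marginal: 0.0438625 + 0.0644567 + 0.00361327 = 0.111932
P(State 3 | 9 photons) = 0.00361327 / 0.111932 ≈ 0.0323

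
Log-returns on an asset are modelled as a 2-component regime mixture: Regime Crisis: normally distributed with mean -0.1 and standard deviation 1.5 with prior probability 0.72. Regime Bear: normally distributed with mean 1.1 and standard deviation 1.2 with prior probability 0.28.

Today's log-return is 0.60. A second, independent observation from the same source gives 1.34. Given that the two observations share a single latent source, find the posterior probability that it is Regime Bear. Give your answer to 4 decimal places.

0.4912

The responsibility of component k is w_k f_k(x) divided by Σ_j w_j f_j(x).
Since both observations come from the same component, the likelihood for component k is f_k(x₁)·f_k(x₂).
  L_Crisis = [(1/(1.5·√(2π)))·exp(−(0.60−-0.1)²/(2·1.5²)) = 0.265962·exp(-0.10889) = 0.238522] × [0.167763] = 0.0400152
  L_Bear = [(1/(1.2·√(2π)))·exp(−(0.60−1.1)²/(2·1.2²)) = 0.332452·exp(-0.08681) = 0.30481] × [0.325869] = 0.0993282
Multiply by the mixture weights:
  w_Crisis·L_Crisis = 0.72 × 0.0400152 = 0.0288109
  w_Bear·L_Bear = 0.28 × 0.0993282 = 0.0278119
Marginal: 0.0288109 + 0.0278119 = 0.0566228
P(Regime Bear | x₁,x₂) ≈ 0.4912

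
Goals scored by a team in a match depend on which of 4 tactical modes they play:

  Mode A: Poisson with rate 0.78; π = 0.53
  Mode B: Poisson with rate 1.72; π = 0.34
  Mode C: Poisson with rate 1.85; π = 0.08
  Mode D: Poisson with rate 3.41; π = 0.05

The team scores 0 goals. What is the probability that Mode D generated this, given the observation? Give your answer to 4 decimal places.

0.0052

By Bayes' theorem, P(k | x) = w_k f_k(x) / Σ_j w_j f_j(x).
Evaluate each component's likelihood at the observed value:
  p_A = e^(−0.78)·0.78^0/0! = 0.458406
  p_B = e^(−1.72)·1.72^0/0! = 0.179066
  p_C = e^(−1.85)·1.85^0/0! = 0.157237
  p_D = e^(−3.41)·3.41^0/0! = 0.0330412
Prior × likelihood for each component:
  w_A·p_A = 0.53 × 0.458406 = 0.242955
  w_B·p_B = 0.34 × 0.179066 = 0.0608825
  w_C·p_C = 0.08 × 0.157237 = 0.012579
  w_D·p_D = 0.05 × 0.0330412 = 0.00165206
Evidence: 0.242955 + 0.0608825 + 0.012579 + 0.00165206 = 0.318069
Responsibility of Mode D: 0.00165206 / 0.318069 ≈ 0.0052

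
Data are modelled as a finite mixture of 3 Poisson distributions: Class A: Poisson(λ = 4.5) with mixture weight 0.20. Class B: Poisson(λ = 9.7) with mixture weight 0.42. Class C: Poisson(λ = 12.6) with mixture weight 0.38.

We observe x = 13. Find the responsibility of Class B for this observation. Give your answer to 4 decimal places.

Apply Bayes' rule: the posterior for each component is proportional to its prior times its likelihood at x.
Poisson probabilities:
  p_A = 0.00055355
  p_B = 0.0662363
  p_C = 0.109251
Weight by the priors:
  w_A·p_A = 0.20 × 0.00055355 = 0.00011071
  w_B·p_B = 0.42 × 0.0662363 = 0.0278192
  w_C·p_C = 0.38 × 0.109251 = 0.0415155
Denominator: 0.00011071 + 0.0278192 + 0.0415155 = 0.0694454
So the posterior for Class B is 0.0278192 / 0.0694454 ≈ 0.4006.

0.4006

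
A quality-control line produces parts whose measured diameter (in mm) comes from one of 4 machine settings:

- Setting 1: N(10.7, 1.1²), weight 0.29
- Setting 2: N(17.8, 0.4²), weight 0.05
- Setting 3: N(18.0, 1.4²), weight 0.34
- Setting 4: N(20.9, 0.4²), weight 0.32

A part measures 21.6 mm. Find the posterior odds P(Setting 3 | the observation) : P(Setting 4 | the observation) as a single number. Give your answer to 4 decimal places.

0.0515

Since P(k|x) ∝ w_k f_k(x), the posterior odds are w_i f_i(x) / (w_j f_j(x)).
Evaluate each component's likelihood at the observed value:
  f_1 = 1.72907e-22
  f_2 = 2.51948e-20
  f_3 = 0.010446
  f_4 = 0.215693
Posterior odds = (w_3·f_3) / (w_4·f_4) = (0.34·0.010446) / (0.32·0.215693) = 0.00355165 / 0.0690219 ≈ 0.0515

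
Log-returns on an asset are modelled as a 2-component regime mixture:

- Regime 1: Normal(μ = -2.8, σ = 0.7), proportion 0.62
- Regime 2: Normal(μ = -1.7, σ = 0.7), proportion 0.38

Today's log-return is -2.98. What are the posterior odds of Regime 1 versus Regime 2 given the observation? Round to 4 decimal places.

The posterior odds equal the prior odds times the likelihood ratio: (w_i/w_j)·(f_i(x)/f_j(x)).
Evaluate each component's likelihood at the observed value:
  p_1 = 0.551383
  p_2 = 0.107088
Posterior odds = (w_1·p_1) / (w_2·p_2) = (0.62·0.551383) / (0.38·0.107088) = 0.341858 / 0.0406936 ≈ 8.4008

8.4008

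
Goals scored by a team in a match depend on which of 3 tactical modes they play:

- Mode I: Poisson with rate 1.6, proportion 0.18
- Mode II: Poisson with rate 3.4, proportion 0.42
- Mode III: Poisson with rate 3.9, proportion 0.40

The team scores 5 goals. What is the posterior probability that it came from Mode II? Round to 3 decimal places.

Posterior ∝ prior × likelihood, so P(k | x) ∝ π_k f_k(x); normalise over all components.
Component likelihoods at x = 5 goals:
  L_I = 0.017642
  L_II = 0.126361
  L_III = 0.152193
Prior × likelihood for each component:
  π_I·L_I = 0.18 × 0.017642 = 0.00317556
  π_II·L_II = 0.42 × 0.126361 = 0.0530715
  π_III·L_III = 0.40 × 0.152193 = 0.060877
Denominator: 0.00317556 + 0.0530715 + 0.060877 = 0.117124
P(Mode II | the observation) ≈ 0.453

0.453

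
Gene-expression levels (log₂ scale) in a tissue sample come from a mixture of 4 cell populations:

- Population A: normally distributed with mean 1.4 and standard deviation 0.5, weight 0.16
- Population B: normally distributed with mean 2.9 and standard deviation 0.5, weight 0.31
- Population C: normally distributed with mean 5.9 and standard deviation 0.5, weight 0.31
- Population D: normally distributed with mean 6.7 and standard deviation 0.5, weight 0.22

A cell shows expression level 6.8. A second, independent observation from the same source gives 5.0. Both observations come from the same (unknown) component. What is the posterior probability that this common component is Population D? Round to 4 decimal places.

P(component k | x) = w_k·f_k(x) / marginal(x), where marginal(x) = Σ_j w_j·f_j(x).
Since both observations come from the same component, the likelihood for component k is f_k(x₁)·f_k(x₂).
  p_A = [(1/(0.5·√(2π)))·exp(−(6.8−1.4)²/(2·0.5²)) = 0.797885·exp(-58.32000) = 3.74874e-26] × [4.41598e-12] = 1.65544e-37
  p_B = [(1/(0.5·√(2π)))·exp(−(6.8−2.9)²/(2·0.5²)) = 0.797885·exp(-30.42000) = 4.90571e-14] × [0.000117886] = 5.78315e-18
  p_C = [(1/(0.5·√(2π)))·exp(−(6.8−5.9)²/(2·0.5²)) = 0.797885·exp(-1.62000) = 0.1579] × [0.1579] = 0.0249325
  p_D = [(1/(0.5·√(2π)))·exp(−(6.8−6.7)²/(2·0.5²)) = 0.797885·exp(-0.02000) = 0.782085] × [0.00246444] = 0.0019274
Prior × likelihood for each component:
  w_A·p_A = 0.16 × 1.65544e-37 = 2.6487e-38
  w_B·p_B = 0.31 × 5.78315e-18 = 1.79278e-18
  w_C·p_C = 0.31 × 0.0249325 = 0.00772908
  w_D·p_D = 0.22 × 0.0019274 = 0.000424028
Normaliser: 2.6487e-38 + 1.79278e-18 + 0.00772908 + 0.000424028 = 0.00815311
P(Population D | x) = 0.000424028 / 0.00815311 ≈ 0.0520

0.0520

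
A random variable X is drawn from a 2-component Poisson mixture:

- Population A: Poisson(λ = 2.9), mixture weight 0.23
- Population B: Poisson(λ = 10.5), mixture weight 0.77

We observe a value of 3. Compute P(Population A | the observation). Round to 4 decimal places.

P(component k | x) = P(Z=k)·f_k(x) / marginal(x), where marginal(x) = Σ_j P(Z=j)·f_j(x).
Poisson probabilities:
  p_A = e^(−2.9)·2.9^3/3! = 0.22366
  p_B = e^(−10.5)·10.5^3/3! = 0.00531281
Multiply by the mixture weights:
  P(Z=A)·p_A = 0.23 × 0.22366 = 0.0514419
  P(Z=B)·p_B = 0.77 × 0.00531281 = 0.00409087
Evidence: 0.0514419 + 0.00409087 = 0.0555327
P(Population A | data) ≈ 0.9263

0.9263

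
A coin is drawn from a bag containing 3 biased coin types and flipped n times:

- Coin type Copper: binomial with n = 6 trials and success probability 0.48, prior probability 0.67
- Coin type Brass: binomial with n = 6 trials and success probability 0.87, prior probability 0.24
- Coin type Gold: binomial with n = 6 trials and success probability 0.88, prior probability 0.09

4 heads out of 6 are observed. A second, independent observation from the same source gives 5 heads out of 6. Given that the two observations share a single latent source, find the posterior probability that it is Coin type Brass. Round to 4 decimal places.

Posterior ∝ prior × likelihood, so P(k | x) ∝ w_k f_k(x); normalise over all components.
Since both observations come from the same component, the likelihood for component k is f_k(x₁)·f_k(x₂).
  f_Copper = [C(6,4)·0.48^4·0.52^2 = 15·0.0530842·0.2704 = 0.215309] × [0.0794988] = 0.0171168
  f_Brass = [C(6,4)·0.87^4·0.13^2 = 15·0.572898·0.0169 = 0.14523] × [0.388768] = 0.0564606
  f_Gold = [C(6,4)·0.88^4·0.12^2 = 15·0.599695·0.0144 = 0.129534] × [0.379967] = 0.0492187
Prior × likelihood for each component:
  w_Copper·f_Copper = 0.67 × 0.0171168 = 0.0114683
  w_Brass·f_Brass = 0.24 × 0.0564606 = 0.0135506
  w_Gold·f_Gold = 0.09 × 0.0492187 = 0.00442968
Denominator: 0.0114683 + 0.0135506 + 0.00442968 = 0.0294485
So the posterior for Coin type Brass is 0.0135506 / 0.0294485 ≈ 0.4601.

0.4601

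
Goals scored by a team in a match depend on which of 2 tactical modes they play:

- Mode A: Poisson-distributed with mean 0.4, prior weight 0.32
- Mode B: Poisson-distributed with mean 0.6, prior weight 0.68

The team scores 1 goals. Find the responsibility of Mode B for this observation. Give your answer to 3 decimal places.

0.723

P(component k | x) = P(Z=k)·f_k(x) / marginal(x), where marginal(x) = Σ_j P(Z=j)·f_j(x).
Evaluate each component's likelihood at the observed value:
  L_A = e^(−0.4)·0.4^1/1! = 0.268128
  L_B = e^(−0.6)·0.6^1/1! = 0.329287
Weight by the priors:
  P(Z=A)·L_A = 0.32 × 0.268128 = 0.085801
  P(Z=B)·L_B = 0.68 × 0.329287 = 0.223915
Denominator: 0.085801 + 0.223915 = 0.309716
So the posterior for Mode B is 0.223915 / 0.309716 ≈ 0.723.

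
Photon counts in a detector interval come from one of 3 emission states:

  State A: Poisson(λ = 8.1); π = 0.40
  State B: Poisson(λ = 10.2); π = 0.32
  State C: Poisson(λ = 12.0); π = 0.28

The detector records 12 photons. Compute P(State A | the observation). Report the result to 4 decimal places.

By Bayes' theorem, P(k | x) = π_k f_k(x) / Σ_j π_j f_j(x).
Component likelihoods at x = 12 photons:
  p_A = 0.0505473
  p_B = 0.098415
  p_C = 0.114368
Prior × likelihood for each component:
  π_A·p_A = 0.40 × 0.0505473 = 0.0202189
  π_B·p_B = 0.32 × 0.098415 = 0.0314928
  π_C·p_C = 0.28 × 0.114368 = 0.032023
Marginal: 0.0202189 + 0.0314928 + 0.032023 = 0.0837347
So the posterior for State A is 0.0202189 / 0.0837347 ≈ 0.2415.

0.2415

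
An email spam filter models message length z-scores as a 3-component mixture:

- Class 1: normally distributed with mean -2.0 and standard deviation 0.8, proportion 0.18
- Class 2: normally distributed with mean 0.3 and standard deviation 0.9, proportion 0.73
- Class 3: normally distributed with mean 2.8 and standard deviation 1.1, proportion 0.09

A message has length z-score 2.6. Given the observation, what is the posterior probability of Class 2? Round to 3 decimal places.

By Bayes' theorem, P(k | x) = P(Z=k) f_k(x) / Σ_j P(Z=j) f_j(x).
Evaluate each component's likelihood at the observed value:
  p_1 = 3.29905e-08
  p_2 = 0.0169242
  p_3 = 0.356729
Prior × likelihood for each component:
  P(Z=1)·p_1 = 0.18 × 3.29905e-08 = 5.9383e-09
  P(Z=2)·p_2 = 0.73 × 0.0169242 = 0.0123547
  P(Z=3)·p_3 = 0.09 × 0.356729 = 0.0321057
Sum: 5.9383e-09 + 0.0123547 + 0.0321057 = 0.0444603
Responsibility of Class 2: 0.0123547 / 0.0444603 ≈ 0.278

0.278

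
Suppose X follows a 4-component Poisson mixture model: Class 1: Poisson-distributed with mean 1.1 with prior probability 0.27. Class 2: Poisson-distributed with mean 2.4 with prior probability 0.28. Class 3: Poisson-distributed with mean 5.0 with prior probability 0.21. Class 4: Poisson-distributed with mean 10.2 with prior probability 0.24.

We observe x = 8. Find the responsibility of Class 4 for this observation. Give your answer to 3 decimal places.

Posterior ∝ prior × likelihood, so P(k | x) ∝ P(Z=k) f_k(x); normalise over all components.
Evaluate each component's likelihood at the observed value:
  p_1 = e^(−1.1)·1.1^8/8! = 1.76969e-05
  p_2 = e^(−2.4)·2.4^8/8! = 0.00247664
  p_3 = e^(−5.0)·5.0^8/8! = 0.065278
  p_4 = e^(−10.2)·10.2^8/8! = 0.108013
Multiply by the mixture weights:
  P(Z=1)·p_1 = 0.27 × 1.76969e-05 = 4.77816e-06
  P(Z=2)·p_2 = 0.28 × 0.00247664 = 0.000693459
  P(Z=3)·p_3 = 0.21 × 0.065278 = 0.0137084
  P(Z=4)·p_4 = 0.24 × 0.108013 = 0.0259232
Normaliser: 4.77816e-06 + 0.000693459 + 0.0137084 + 0.0259232 = 0.0403298
So the posterior for Class 4 is 0.0259232 / 0.0403298 ≈ 0.643.

0.643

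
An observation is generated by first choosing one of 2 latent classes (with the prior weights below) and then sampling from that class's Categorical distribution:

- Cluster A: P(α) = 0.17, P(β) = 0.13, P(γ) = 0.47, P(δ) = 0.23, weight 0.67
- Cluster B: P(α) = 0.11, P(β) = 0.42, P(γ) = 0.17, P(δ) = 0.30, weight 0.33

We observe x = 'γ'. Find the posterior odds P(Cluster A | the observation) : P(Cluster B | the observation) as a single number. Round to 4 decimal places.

Posterior odds = (π_i f_i(x)) / (π_j f_j(x)); the normalising sum cancels.
Component likelihoods at x = 'γ':
  f_A = P(γ | comp) = 0.47
  f_B = P(γ | comp) = 0.17
Posterior odds = (π_A·f_A) / (π_B·f_B) = (0.67·0.47) / (0.33·0.17) = 0.3149 / 0.0561 ≈ 5.6132

5.6132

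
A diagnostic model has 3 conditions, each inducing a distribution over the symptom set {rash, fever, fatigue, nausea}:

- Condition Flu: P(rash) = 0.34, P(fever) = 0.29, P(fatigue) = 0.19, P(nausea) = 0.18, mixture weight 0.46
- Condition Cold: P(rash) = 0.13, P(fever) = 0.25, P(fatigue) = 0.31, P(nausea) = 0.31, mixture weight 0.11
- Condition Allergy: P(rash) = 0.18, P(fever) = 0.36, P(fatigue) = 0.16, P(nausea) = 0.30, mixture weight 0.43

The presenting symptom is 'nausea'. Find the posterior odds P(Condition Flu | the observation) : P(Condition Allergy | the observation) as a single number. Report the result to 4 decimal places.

0.6419

The posterior odds equal the prior odds times the likelihood ratio: (π_i/π_j)·(f_i(x)/f_j(x)).
Categorical probabilities:
  L_Flu = P(nausea | comp) = 0.18
  L_Cold = P(nausea | comp) = 0.31
  L_Allergy = P(nausea | comp) = 0.30
Odds = (0.46/0.43) × (0.18/0.3) = 1.06977 × 0.6 ≈ 0.6419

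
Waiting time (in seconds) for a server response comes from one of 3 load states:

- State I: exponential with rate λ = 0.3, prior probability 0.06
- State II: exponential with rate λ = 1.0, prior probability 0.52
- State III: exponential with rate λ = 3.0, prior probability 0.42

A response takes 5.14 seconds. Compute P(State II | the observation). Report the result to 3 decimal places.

The responsibility of component k is P(Z=k) f_k(x) divided by Σ_j P(Z=j) f_j(x).
Component likelihoods at x = 5.14 seconds:
  p_I = 0.3·e^(−0.3·5.14) = 0.3·e^(−1.5420) = 0.0641858
  p_II = 1.0·e^(−1.0·5.14) = 1.0·e^(−5.1400) = 0.00585769
  p_III = 3.0·e^(−3.0·5.14) = 3.0·e^(−15.4200) = 6.02976e-07
Multiply by the mixture weights:
  P(Z=I)·p_I = 0.06 × 0.0641858 = 0.00385115
  P(Z=II)·p_II = 0.52 × 0.00585769 = 0.003046
  P(Z=III)·p_III = 0.42 × 6.02976e-07 = 2.5325e-07
Denominator: 0.00385115 + 0.003046 + 2.5325e-07 = 0.0068974
Responsibility of State II: 0.003046 / 0.0068974 ≈ 0.442

0.442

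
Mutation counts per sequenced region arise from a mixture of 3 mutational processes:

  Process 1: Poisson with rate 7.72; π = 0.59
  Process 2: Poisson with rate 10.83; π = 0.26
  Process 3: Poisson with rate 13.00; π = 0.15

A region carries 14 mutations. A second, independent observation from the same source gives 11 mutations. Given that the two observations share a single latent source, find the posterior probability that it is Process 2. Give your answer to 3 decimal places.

0.509

The responsibility of component k is w_k f_k(x) divided by Σ_j w_j f_j(x).
Since both observations come from the same component, the likelihood for component k is f_k(x₁)·f_k(x₂).
  L_1 = [e^(−7.72)·7.72^14/14! = 0.0135982] × [0.0645478] = 0.000877731
  L_2 = [e^(−10.83)·10.83^14/14! = 0.0693395] × [0.11922] = 0.00826664
  L_3 = [e^(−13.00)·13.00^14/14! = 0.102087] × [0.101483] = 0.0103601
Multiply by the mixture weights:
  w_1·L_1 = 0.59 × 0.000877731 = 0.000517862
  w_2·L_2 = 0.26 × 0.00826664 = 0.00214933
  w_3·L_3 = 0.15 × 0.0103601 = 0.00155401
Denominator: 0.000517862 + 0.00214933 + 0.00155401 = 0.0042212
P(Process 2 | x₁, x₂) ≈ 0.509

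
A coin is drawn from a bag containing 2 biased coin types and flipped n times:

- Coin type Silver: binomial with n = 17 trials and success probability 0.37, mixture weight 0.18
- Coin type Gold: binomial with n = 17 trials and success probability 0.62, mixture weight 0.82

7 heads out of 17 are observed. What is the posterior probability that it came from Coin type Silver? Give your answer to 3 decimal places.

Posterior ∝ prior × likelihood, so P(k | x) ∝ π_k f_k(x); normalise over all components.
Component likelihoods at x = 7 heads out of 17:
  L_Silver = C(17,7)·0.37^7·0.63^10 = 19448·0.000949319·0.0098493 = 0.181841
  L_Gold = C(17,7)·0.62^7·0.38^10 = 19448·0.0352161·6.27821e-05 = 0.0429984
Multiply by the mixture weights:
  π_Silver·L_Silver = 0.18 × 0.181841 = 0.0327314
  π_Gold·L_Gold = 0.82 × 0.0429984 = 0.0352587
Marginal: 0.0327314 + 0.0352587 = 0.0679902
P(Coin type Silver | the observation) ≈ 0.481

0.481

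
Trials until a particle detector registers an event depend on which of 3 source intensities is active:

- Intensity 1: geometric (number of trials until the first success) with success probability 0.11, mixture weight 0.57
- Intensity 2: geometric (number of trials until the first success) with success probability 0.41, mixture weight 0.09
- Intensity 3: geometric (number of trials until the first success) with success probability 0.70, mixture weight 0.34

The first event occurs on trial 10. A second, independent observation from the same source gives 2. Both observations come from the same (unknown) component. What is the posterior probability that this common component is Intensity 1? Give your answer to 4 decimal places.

Posterior ∝ prior × likelihood, so P(k | x) ∝ π_k f_k(x); normalise over all components.
Since both observations come from the same component, the likelihood for component k is f_k(x₁)·f_k(x₂).
  L_1 = [0.0385392] × [0.0979] = 0.00377299
  L_2 = [0.00355183] × [0.2419] = 0.000859187
  L_3 = [1.37781e-05] × [0.21] = 2.8934e-06
Prior × likelihood for each component:
  π_1·L_1 = 0.57 × 0.00377299 = 0.0021506
  π_2·L_2 = 0.09 × 0.000859187 = 7.73269e-05
  π_3·L_3 = 0.34 × 2.8934e-06 = 9.83756e-07
Denominator: 0.0021506 + 7.73269e-05 + 9.83756e-07 = 0.00222891
P(Intensity 1 | x₁,x₂) ≈ 0.9649

0.9649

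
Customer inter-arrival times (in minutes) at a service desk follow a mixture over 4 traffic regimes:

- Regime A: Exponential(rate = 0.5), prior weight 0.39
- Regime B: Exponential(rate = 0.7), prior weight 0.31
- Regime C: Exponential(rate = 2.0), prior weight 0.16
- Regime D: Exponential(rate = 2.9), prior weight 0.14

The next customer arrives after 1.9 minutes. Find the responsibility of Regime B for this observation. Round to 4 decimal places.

Apply Bayes' rule: the posterior for each component is proportional to its prior times its likelihood at x.
Exponential densities:
  f_A = 0.193371
  f_B = 0.185134
  f_C = 0.0447415
  f_D = 0.0117337
Prior × likelihood for each component:
  w_A·f_A = 0.39 × 0.193371 = 0.0754145
  w_B·f_B = 0.31 × 0.185134 = 0.0573916
  w_C·f_C = 0.16 × 0.0447415 = 0.00715865
  w_D·f_D = 0.14 × 0.0117337 = 0.00164272
Marginal: 0.0754145 + 0.0573916 + 0.00715865 + 0.00164272 = 0.141607
P(Regime B | the observation) = 0.0573916 / 0.141607 ≈ 0.4053

0.4053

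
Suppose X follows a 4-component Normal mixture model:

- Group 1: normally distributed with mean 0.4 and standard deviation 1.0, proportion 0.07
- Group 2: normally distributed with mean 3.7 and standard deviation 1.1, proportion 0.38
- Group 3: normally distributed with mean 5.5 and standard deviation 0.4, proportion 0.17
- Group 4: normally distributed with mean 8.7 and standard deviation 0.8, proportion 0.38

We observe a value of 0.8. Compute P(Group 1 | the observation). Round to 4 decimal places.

0.8580

Apply Bayes' rule: the posterior for each component is proportional to its prior times its likelihood at x.
Component likelihoods at x = 0.8:
  L_1 = (1/(1.0·√(2π)))·exp(−(0.8−0.4)²/(2·1.0²)) = 0.398942·exp(-0.08000) = 0.36827
  L_2 = (1/(1.1·√(2π)))·exp(−(0.8−3.7)²/(2·1.1²)) = 0.362675·exp(-3.47521) = 0.0112268
  L_3 = (1/(0.4·√(2π)))·exp(−(0.8−5.5)²/(2·0.4²)) = 0.997356·exp(-69.03125) = 1.04462e-30
  L_4 = (1/(0.8·√(2π)))·exp(−(0.8−8.7)²/(2·0.8²)) = 0.498678·exp(-48.75781) = 3.33097e-22
Multiply by the mixture weights:
  π_1·L_1 = 0.07 × 0.36827 = 0.0257789
  π_2·L_2 = 0.38 × 0.0112268 = 0.00426617
  π_3·L_3 = 0.17 × 1.04462e-30 = 1.77586e-31
  π_4·L_4 = 0.38 × 3.33097e-22 = 1.26577e-22
Evidence: 0.0257789 + 0.00426617 + 1.77586e-31 + 1.26577e-22 = 0.0300451
Responsibility of Group 1: 0.0257789 / 0.0300451 ≈ 0.8580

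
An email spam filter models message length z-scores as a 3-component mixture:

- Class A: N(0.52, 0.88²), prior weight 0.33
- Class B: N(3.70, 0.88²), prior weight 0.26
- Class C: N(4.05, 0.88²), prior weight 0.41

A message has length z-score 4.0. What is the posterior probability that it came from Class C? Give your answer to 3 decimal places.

0.625

Posterior ∝ prior × likelihood, so P(k | x) ∝ π_k f_k(x); normalise over all components.
Component likelihoods at x = 4.0:
  f_A = 0.000182216
  f_B = 0.427751
  f_C = 0.452612
Multiply by the mixture weights:
  π_A·f_A = 0.33 × 0.000182216 = 6.01311e-05
  π_B·f_B = 0.26 × 0.427751 = 0.111215
  π_C·f_C = 0.41 × 0.452612 = 0.185571
Normaliser: 6.01311e-05 + 0.111215 + 0.185571 = 0.296846
P(Class C | data) ≈ 0.625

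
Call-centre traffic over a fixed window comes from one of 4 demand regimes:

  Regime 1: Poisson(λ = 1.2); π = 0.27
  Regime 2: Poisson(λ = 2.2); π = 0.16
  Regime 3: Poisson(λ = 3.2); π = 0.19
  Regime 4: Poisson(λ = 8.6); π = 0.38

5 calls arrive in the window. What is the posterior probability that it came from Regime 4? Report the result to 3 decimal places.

Posterior ∝ prior × likelihood, so P(k | x) ∝ w_k f_k(x); normalise over all components.
Poisson probabilities:
  f_1 = 0.00624556
  f_2 = 0.0475866
  f_3 = 0.113979
  f_4 = 0.0721736
Prior × likelihood for each component:
  w_1·f_1 = 0.27 × 0.00624556 = 0.0016863
  w_2·f_2 = 0.16 × 0.0475866 = 0.00761385
  w_3·f_3 = 0.19 × 0.113979 = 0.0216561
  w_4·f_4 = 0.38 × 0.0721736 = 0.027426
Sum: 0.0016863 + 0.00761385 + 0.0216561 + 0.027426 = 0.0583822
P(Regime 4 | x) = 0.027426 / 0.0583822 ≈ 0.470

0.470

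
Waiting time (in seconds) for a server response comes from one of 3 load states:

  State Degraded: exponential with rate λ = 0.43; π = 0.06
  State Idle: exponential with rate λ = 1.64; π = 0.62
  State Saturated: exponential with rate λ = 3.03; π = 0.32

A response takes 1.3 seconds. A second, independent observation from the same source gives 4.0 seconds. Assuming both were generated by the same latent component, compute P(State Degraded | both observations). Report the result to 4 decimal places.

0.8021

By Bayes' theorem, P(k | x) = π_k f_k(x) / Σ_j π_j f_j(x).
Since both observations come from the same component, the likelihood for component k is f_k(x₁)·f_k(x₂).
  L_Degraded = [0.245866] × [0.0769984] = 0.0189313
  L_Idle = [0.194504] × [0.00232205] = 0.000451648
  L_Saturated = [0.058987] × [1.65118e-05] = 9.7398e-07
Weight by the priors:
  π_Degraded·L_Degraded = 0.06 × 0.0189313 = 0.00113588
  π_Idle·L_Idle = 0.62 × 0.000451648 = 0.000280022
  π_Saturated·L_Saturated = 0.32 × 9.7398e-07 = 3.11674e-07
Sum: 0.00113588 + 0.000280022 + 3.11674e-07 = 0.00141621
P(State Degraded | x₁,x₂) = 0.00113588 / 0.00141621 ≈ 0.8021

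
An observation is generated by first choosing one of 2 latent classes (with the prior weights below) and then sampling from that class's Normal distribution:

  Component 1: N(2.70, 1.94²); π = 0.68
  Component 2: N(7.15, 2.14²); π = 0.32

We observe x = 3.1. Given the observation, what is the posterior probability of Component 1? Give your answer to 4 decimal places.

Apply Bayes' rule: the posterior for each component is proportional to its prior times its likelihood at x.
Normal densities:
  f_1 = 0.201315
  f_2 = 0.0310994
Unnormalised posteriors:
  π_1·f_1 = 0.68 × 0.201315 = 0.136894
  π_2·f_2 = 0.32 × 0.0310994 = 0.00995181
Denominator: 0.136894 + 0.00995181 = 0.146846
Responsibility of Component 1: 0.136894 / 0.146846 ≈ 0.9322

0.9322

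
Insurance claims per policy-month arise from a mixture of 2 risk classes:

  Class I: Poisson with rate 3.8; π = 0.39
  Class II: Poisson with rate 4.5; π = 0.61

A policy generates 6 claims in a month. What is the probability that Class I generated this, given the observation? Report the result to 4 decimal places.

0.3183

By Bayes' theorem, P(k | x) = w_k f_k(x) / Σ_j w_j f_j(x).
Component likelihoods at x = 6 claims:
  p_I = 0.0935513
  p_II = 0.12812
Weight by the priors:
  w_I·p_I = 0.39 × 0.0935513 = 0.036485
  w_II·p_II = 0.61 × 0.12812 = 0.0781533
Denominator: 0.036485 + 0.0781533 = 0.114638
P(Class I | data) = 0.036485 / 0.114638 ≈ 0.3183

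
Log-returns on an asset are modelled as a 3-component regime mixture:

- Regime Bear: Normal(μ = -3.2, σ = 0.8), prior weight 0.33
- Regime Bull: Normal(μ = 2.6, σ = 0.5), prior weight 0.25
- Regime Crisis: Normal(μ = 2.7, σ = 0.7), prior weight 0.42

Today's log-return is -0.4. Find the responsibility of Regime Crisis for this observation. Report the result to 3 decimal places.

The responsibility of component k is w_k f_k(x) divided by Σ_j w_j f_j(x).
Normal densities:
  p_Bear = 0.00109085
  p_Bull = 1.21518e-08
  p_Crisis = 3.14099e-05
Weight by the priors:
  w_Bear·p_Bear = 0.33 × 0.00109085 = 0.000359982
  w_Bull·p_Bull = 0.25 × 1.21518e-08 = 3.03794e-09
  w_Crisis·p_Crisis = 0.42 × 3.14099e-05 = 1.31922e-05
Normaliser: 0.000359982 + 3.03794e-09 + 1.31922e-05 = 0.000373177
So the posterior for Regime Crisis is 1.31922e-05 / 0.000373177 ≈ 0.035.

0.035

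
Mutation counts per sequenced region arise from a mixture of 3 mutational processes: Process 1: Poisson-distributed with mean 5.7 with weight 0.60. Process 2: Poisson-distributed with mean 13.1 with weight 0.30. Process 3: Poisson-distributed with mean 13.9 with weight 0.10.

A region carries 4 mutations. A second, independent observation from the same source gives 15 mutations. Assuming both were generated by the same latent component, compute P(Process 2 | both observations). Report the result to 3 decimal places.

The responsibility of component k is P(Z=k) f_k(x) divided by Σ_j P(Z=j) f_j(x).
Since both observations come from the same component, the likelihood for component k is f_k(x₁)·f_k(x₂).
  p_1 = [0.147167] × [0.000557371] = 8.20265e-05
  p_2 = [0.00250967] × [0.0898074] = 0.000225387
  p_3 = [0.0014294] × [0.0981814] = 0.000140341
Weight by the priors:
  P(Z=1)·p_1 = 0.60 × 8.20265e-05 = 4.92159e-05
  P(Z=2)·p_2 = 0.30 × 0.000225387 = 6.7616e-05
  P(Z=3)·p_3 = 0.10 × 0.000140341 = 1.40341e-05
Denominator: 4.92159e-05 + 6.7616e-05 + 1.40341e-05 = 0.000130866
P(Process 2 | x₁, x₂) = 6.7616e-05 / 0.000130866 ≈ 0.517

0.517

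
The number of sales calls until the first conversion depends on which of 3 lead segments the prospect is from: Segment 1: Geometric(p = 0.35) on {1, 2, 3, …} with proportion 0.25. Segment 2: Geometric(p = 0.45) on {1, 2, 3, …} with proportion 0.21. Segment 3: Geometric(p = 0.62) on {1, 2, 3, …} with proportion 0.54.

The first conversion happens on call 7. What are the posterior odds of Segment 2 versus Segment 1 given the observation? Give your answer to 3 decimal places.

0.396

The posterior odds equal the prior odds times the likelihood ratio: (P(Z=i)/P(Z=j))·(f_i(x)/f_j(x)).
Evaluate each component's likelihood at the observed value:
  p_1 = 0.0263966
  p_2 = 0.0124563
  p_3 = 0.00186678
Odds = (0.21/0.25) × (0.0124563/0.0263966) = 0.84 × 0.47189 ≈ 0.396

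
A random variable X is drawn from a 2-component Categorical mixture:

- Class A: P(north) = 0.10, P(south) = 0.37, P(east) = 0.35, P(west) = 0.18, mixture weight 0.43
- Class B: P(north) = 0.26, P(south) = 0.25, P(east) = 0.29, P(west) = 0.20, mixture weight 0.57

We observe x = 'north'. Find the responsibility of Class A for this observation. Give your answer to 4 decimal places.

By Bayes' theorem, P(k | x) = π_k f_k(x) / Σ_j π_j f_j(x).
Component likelihoods at x = 'north':
  L_A = 0.1
  L_B = 0.26
Prior × likelihood for each component:
  π_A·L_A = 0.43 × 0.1 = 0.043
  π_B·L_B = 0.57 × 0.26 = 0.1482
Normaliser: 0.043 + 0.1482 = 0.1912
P(Class A | the observation) ≈ 0.2249

0.2249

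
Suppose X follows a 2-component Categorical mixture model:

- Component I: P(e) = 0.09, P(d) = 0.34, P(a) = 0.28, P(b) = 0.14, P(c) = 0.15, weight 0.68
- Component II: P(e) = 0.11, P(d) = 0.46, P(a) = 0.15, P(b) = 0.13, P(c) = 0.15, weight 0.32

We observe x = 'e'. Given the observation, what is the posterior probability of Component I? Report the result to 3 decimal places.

The responsibility of component k is π_k f_k(x) divided by Σ_j π_j f_j(x).
Categorical probabilities:
  f_I = P(e | comp) = 0.09
  f_II = P(e | comp) = 0.11
Unnormalised posteriors:
  π_I·f_I = 0.68 × 0.09 = 0.0612
  π_II·f_II = 0.32 × 0.11 = 0.0352
Marginal: 0.0612 + 0.0352 = 0.0964
P(Component I | x) ≈ 0.635

0.635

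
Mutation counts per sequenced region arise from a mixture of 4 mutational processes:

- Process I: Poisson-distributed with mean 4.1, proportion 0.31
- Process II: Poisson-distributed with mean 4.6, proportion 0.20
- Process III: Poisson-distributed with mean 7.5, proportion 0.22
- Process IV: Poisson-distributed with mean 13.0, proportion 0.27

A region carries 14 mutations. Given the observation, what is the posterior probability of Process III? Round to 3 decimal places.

By Bayes' theorem, P(k | x) = w_k f_k(x) / Σ_j w_j f_j(x).
Component likelihoods at x = 14 mutations:
  f_I = 7.21038e-05
  f_II = 0.000219001
  f_III = 0.0113042
  f_IV = 0.102087
Weight by the priors:
  w_I·f_I = 0.31 × 7.21038e-05 = 2.23522e-05
  w_II·f_II = 0.20 × 0.000219001 = 4.38003e-05
  w_III·f_III = 0.22 × 0.0113042 = 0.00248693
  w_IV·f_IV = 0.27 × 0.102087 = 0.0275635
Marginal: 2.23522e-05 + 4.38003e-05 + 0.00248693 + 0.0275635 = 0.0301166
So the posterior for Process III is 0.00248693 / 0.0301166 ≈ 0.083.

0.083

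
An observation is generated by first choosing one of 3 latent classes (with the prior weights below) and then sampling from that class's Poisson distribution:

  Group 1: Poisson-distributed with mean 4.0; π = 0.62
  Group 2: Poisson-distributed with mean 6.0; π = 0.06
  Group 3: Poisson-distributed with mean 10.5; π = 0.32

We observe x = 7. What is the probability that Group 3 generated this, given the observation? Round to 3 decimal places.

By Bayes' theorem, P(k | x) = w_k f_k(x) / Σ_j w_j f_j(x).
Evaluate each component's likelihood at the observed value:
  f_1 = 0.0595404
  f_2 = 0.137677
  f_3 = 0.0768781
Unnormalised posteriors:
  w_1·f_1 = 0.62 × 0.0595404 = 0.036915
  w_2·f_2 = 0.06 × 0.137677 = 0.00826062
  w_3·f_3 = 0.32 × 0.0768781 = 0.024601
Sum: 0.036915 + 0.00826062 + 0.024601 = 0.0697766
Responsibility of Group 3: 0.024601 / 0.0697766 ≈ 0.353

0.353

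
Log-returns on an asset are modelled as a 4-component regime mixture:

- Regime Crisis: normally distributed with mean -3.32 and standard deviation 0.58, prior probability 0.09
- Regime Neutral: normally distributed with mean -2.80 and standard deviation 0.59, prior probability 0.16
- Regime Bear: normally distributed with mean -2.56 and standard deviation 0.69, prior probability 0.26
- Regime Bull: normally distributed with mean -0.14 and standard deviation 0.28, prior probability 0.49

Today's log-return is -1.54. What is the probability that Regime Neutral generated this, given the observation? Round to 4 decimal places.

0.1783

Posterior ∝ prior × likelihood, so P(k | x) ∝ π_k f_k(x); normalise over all components.
Evaluate each component's likelihood at the observed value:
  p_Crisis = 0.00619826
  p_Neutral = 0.0691356
  p_Bear = 0.193883
  p_Bull = 5.30971e-06
Prior × likelihood for each component:
  π_Crisis·p_Crisis = 0.09 × 0.00619826 = 0.000557844
  π_Neutral·p_Neutral = 0.16 × 0.0691356 = 0.0110617
  π_Bear·p_Bear = 0.26 × 0.193883 = 0.0504095
  π_Bull·p_Bull = 0.49 × 5.30971e-06 = 2.60176e-06
Marginal: 0.000557844 + 0.0110617 + 0.0504095 + 2.60176e-06 = 0.0620316
P(Regime Neutral | data) = 0.0110617 / 0.0620316 ≈ 0.1783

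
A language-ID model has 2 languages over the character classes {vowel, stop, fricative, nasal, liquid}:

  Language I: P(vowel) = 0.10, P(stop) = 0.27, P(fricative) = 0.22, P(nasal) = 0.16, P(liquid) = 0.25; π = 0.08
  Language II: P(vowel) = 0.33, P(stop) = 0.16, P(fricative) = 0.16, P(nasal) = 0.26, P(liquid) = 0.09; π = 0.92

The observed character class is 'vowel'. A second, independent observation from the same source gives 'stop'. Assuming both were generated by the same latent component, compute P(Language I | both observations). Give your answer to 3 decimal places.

Posterior ∝ prior × likelihood, so P(k | x) ∝ π_k f_k(x); normalise over all components.
Since both observations come from the same component, the likelihood for component k is f_k(x₁)·f_k(x₂).
  L_I = [0.1] × [0.27] = 0.027
  L_II = [0.33] × [0.16] = 0.0528
Multiply by the mixture weights:
  π_I·L_I = 0.08 × 0.027 = 0.00216
  π_II·L_II = 0.92 × 0.0528 = 0.048576
Denominator: 0.00216 + 0.048576 = 0.050736
Responsibility of Language I: 0.00216 / 0.050736 ≈ 0.043

0.043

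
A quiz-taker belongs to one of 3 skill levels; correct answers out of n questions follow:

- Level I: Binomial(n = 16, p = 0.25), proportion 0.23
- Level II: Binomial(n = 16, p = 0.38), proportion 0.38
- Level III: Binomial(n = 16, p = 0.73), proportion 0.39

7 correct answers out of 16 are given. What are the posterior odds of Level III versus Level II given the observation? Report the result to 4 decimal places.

0.0558

Only the two components matter; the odds are (π_i f_i(x)) / (π_j f_j(x)).
Binomial probabilities:
  f_I = 0.0524273
  f_II = 0.177189
  f_III = 0.0096374
Posterior odds = (π_III·f_III) / (π_II·f_II) = (0.39·0.0096374) / (0.38·0.177189) = 0.00375859 / 0.0673318 ≈ 0.0558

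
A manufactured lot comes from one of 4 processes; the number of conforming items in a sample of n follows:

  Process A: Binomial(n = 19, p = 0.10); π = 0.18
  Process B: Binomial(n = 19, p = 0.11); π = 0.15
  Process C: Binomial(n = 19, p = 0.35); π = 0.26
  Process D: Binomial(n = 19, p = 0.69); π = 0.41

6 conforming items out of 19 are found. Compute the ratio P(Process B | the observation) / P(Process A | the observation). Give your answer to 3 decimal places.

Posterior odds = (π_i f_i(x)) / (π_j f_j(x)); the normalising sum cancels.
Component likelihoods at x = 6 conforming items out of 19:
  p_A = C(19,6)·0.10^6·0.90^13 = 27132·1e-06·0.254187 = 0.00689659
  p_B = C(19,6)·0.11^6·0.89^13 = 27132·1.77156e-06·0.219821 = 0.0105659
  p_C = C(19,6)·0.35^6·0.65^13 = 27132·0.00183827·0.00369721 = 0.184401
  p_D = C(19,6)·0.69^6·0.31^13 = 27132·0.107918·2.44175e-07 = 0.000714954
Posterior odds = (π_B·p_B) / (π_A·p_A) = (0.15·0.0105659) / (0.18·0.00689659) = 0.00158489 / 0.00124139 ≈ 1.277

1.277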